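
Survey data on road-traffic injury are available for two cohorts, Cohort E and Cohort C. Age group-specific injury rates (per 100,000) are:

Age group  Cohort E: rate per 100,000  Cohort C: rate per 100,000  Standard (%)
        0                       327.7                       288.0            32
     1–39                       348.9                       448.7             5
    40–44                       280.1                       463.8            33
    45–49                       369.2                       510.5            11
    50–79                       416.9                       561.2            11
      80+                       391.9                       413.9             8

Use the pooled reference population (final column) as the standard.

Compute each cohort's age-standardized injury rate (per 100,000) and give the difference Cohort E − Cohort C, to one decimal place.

-86.1

Standard weights: 0.32, 0.05, 0.33, 0.11, 0.11, 0.08.
Cohort E: 0.3200×327.7 + 0.0500×348.9 + 0.3300×280.1 + 0.1100×369.2 + 0.1100×416.9 + 0.0800×391.9 = 332.5650 per 100,000.
Cohort C: 0.3200×288.0 + 0.0500×448.7 + 0.3300×463.8 + 0.1100×510.5 + 0.1100×561.2 + 0.0800×413.9 = 418.6480 per 100,000.
Difference = 332.5650 − 418.6480 = -86.0830.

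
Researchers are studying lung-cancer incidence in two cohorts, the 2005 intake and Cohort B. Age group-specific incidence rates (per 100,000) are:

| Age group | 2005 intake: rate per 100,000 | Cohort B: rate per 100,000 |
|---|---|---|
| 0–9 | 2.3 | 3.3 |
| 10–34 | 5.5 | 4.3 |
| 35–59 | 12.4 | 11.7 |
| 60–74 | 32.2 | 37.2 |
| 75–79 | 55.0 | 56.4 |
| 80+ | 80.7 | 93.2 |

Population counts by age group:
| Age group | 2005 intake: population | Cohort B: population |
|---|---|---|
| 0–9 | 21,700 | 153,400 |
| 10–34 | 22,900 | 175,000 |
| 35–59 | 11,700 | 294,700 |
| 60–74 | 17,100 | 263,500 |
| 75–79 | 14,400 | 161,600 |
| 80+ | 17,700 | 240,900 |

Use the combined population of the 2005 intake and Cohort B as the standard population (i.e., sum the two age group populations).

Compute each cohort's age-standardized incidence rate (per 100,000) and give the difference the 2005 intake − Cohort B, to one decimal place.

Combined standard total = 1,394,600; weights = 0.1256, 0.1419, 0.2197, 0.2012, 0.1262, 0.1854.
The 2005 intake: 0.1256×2.3 + 0.1419×5.5 + 0.2197×12.4 + 0.2012×32.2 + 0.1262×55.0 + 0.1854×80.7 = 32.1776 per 100,000.
Cohort B: 0.1256×3.3 + 0.1419×4.3 + 0.2197×11.7 + 0.2012×37.2 + 0.1262×56.4 + 0.1854×93.2 = 35.4797 per 100,000.
Difference = 32.1776 − 35.4797 = -3.3021.

-3.3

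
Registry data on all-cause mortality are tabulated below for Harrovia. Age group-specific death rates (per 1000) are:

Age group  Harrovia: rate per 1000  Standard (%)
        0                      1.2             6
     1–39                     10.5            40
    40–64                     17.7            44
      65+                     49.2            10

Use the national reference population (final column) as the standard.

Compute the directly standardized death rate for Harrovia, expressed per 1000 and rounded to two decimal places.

Standard weights: 0.06, 0.40, 0.44, 0.10.
Standardized rate: 0.0600×1.2 + 0.4000×10.5 + 0.4400×17.7 + 0.1000×49.2 = 16.9800 per 1000.

16.98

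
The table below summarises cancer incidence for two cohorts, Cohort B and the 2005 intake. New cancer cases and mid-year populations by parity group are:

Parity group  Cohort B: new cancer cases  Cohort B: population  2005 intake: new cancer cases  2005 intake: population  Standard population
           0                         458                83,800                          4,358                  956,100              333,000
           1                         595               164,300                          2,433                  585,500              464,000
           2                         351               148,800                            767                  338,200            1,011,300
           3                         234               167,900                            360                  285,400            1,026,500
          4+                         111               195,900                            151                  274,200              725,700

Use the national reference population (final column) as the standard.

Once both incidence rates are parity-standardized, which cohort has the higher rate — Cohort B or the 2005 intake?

Cohort B

Parity-specific rates per 100,000 for Cohort B: 546.54, 362.14, 235.89, 139.37, 56.66.
For the 2005 intake: 455.81, 415.54, 226.79, 126.14, 55.07.
Standard total = 3,560,500; weights = 0.0935, 0.1303, 0.2840, 0.2883, 0.2038.
Cohort B: 0.0935×546.54 + 0.1303×362.14 + 0.2840×235.89 + 0.2883×139.37 + 0.2038×56.66 = 217.0385 per 100,000.
The 2005 intake: 0.0935×455.81 + 0.1303×415.54 + 0.2840×226.79 + 0.2883×126.14 + 0.2038×55.07 = 208.7890 per 100,000.
The crude rates (229.92 vs 330.78) would put the 2005 intake higher, but that reflects its parity composition; once standardized to a common parity structure, Cohort B has the higher underlying rate.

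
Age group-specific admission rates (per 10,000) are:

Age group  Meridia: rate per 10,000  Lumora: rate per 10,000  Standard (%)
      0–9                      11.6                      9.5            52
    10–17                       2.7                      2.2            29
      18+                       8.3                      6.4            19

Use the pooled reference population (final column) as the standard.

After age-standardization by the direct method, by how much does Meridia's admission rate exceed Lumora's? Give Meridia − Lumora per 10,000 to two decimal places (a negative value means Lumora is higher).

Standard weights: 0.52, 0.29, 0.19.
Meridia: 0.5200×11.6 + 0.2900×2.7 + 0.1900×8.3 = 8.3920 per 10,000.
Lumora: 0.5200×9.5 + 0.2900×2.2 + 0.1900×6.4 = 6.7940 per 10,000.
Difference = 8.3920 − 6.7940 = 1.5980.

1.60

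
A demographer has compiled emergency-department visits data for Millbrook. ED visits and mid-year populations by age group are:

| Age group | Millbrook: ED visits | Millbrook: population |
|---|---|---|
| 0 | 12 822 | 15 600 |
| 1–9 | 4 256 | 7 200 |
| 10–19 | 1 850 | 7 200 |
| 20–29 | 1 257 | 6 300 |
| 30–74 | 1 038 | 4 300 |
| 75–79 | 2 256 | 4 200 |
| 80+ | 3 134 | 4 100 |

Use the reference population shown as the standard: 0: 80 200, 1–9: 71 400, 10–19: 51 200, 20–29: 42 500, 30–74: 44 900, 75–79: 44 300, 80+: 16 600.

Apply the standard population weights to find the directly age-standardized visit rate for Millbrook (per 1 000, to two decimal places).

504.36

Age-specific rates per 1 000 for Millbrook: 821.923, 591.111, 256.944, 199.524, 241.395, 537.143, 764.390.
Standard total = 351 100; weights = 0.2284, 0.2034, 0.1458, 0.1210, 0.1279, 0.1262, 0.0473.
Standardized rate: 0.2284×821.923 + 0.2034×591.111 + 0.1458×256.944 + 0.1210×199.524 + 0.1279×241.395 + 0.1262×537.143 + 0.0473×764.390 = 504.3630 per 1 000.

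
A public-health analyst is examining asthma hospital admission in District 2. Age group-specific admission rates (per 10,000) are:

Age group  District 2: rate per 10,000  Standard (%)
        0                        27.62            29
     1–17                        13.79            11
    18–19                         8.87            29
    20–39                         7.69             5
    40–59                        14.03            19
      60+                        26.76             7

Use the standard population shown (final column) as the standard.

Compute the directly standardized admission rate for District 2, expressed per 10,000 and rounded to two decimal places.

17.02

Standard weights: 0.29, 0.11, 0.29, 0.05, 0.19, 0.07.
Standardized rate: 0.2900×27.62 + 0.1100×13.79 + 0.2900×8.87 + 0.0500×7.69 + 0.1900×14.03 + 0.0700×26.76 = 17.0224 per 10,000.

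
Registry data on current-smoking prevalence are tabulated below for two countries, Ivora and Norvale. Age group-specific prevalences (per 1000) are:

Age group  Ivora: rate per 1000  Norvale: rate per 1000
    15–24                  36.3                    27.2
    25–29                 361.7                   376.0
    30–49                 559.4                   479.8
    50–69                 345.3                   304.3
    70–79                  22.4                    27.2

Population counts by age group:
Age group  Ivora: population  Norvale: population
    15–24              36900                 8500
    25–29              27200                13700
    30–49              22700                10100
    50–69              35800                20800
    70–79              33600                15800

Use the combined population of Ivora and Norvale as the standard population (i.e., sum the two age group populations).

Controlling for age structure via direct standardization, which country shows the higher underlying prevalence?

Combined standard total = 225100; weights = 0.2017, 0.1817, 0.1457, 0.2514, 0.2195.
Ivora: 0.2017×36.3 + 0.1817×361.7 + 0.1457×559.4 + 0.2514×345.3 + 0.2195×22.4 = 246.2924 per 1000.
Norvale: 0.2017×27.2 + 0.1817×376.0 + 0.1457×479.8 + 0.2514×304.3 + 0.2195×27.2 = 226.2007 per 1000.
The crude rates (236.81 vs 246.55) would put Norvale higher, but that reflects its age composition; once standardized to a common age structure, Ivora has the higher underlying rate.

Ivora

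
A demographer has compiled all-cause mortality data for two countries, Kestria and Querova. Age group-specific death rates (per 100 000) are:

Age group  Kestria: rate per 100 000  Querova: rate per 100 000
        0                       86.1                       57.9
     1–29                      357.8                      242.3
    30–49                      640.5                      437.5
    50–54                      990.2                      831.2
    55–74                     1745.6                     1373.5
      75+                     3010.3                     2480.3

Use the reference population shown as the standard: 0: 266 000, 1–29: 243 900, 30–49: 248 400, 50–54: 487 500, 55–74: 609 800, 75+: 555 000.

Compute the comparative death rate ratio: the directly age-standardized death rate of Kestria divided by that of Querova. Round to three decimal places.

Standard total = 2 410 600; weights = 0.1103, 0.1012, 0.1030, 0.2022, 0.2530, 0.2302.
Kestria: 0.1103×86.1 + 0.1012×357.8 + 0.1030×640.5 + 0.2022×990.2 + 0.2530×1745.6 + 0.2302×3010.3 = 1446.6009 per 100 000.
Querova: 0.1103×57.9 + 0.1012×242.3 + 0.1030×437.5 + 0.2022×831.2 + 0.2530×1373.5 + 0.2302×2480.3 = 1162.5779 per 100 000.
Ratio = 1446.6009 ÷ 1162.5779 = 1.24430.

1.244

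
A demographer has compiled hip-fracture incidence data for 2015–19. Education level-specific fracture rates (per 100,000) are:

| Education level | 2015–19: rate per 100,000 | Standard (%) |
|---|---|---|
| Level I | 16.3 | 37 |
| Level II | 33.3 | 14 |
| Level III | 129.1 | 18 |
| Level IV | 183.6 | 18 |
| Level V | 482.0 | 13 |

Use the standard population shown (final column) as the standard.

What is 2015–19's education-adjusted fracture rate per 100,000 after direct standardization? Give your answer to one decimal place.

Standard weights: 0.37, 0.14, 0.18, 0.18, 0.13.
Standardized rate: 0.3700×16.3 + 0.1400×33.3 + 0.1800×129.1 + 0.1800×183.6 + 0.1300×482.0 = 129.6390 per 100,000.

129.6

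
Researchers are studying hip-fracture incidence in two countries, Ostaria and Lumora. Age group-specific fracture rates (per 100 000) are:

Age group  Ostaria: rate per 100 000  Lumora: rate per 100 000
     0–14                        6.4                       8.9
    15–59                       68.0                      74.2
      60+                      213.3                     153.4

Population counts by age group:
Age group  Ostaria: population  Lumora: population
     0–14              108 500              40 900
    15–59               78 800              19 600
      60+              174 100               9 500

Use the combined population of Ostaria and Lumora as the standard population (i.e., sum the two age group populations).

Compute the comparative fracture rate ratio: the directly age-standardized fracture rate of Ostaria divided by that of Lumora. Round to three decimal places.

1.272

Combined standard total = 431 400; weights = 0.3463, 0.2281, 0.4256.
Ostaria: 0.3463×6.4 + 0.2281×68.0 + 0.4256×213.3 = 108.5054 per 100 000.
Lumora: 0.3463×8.9 + 0.2281×74.2 + 0.4256×153.4 = 85.2925 per 100 000.
Ratio = 108.5054 ÷ 85.2925 = 1.27216.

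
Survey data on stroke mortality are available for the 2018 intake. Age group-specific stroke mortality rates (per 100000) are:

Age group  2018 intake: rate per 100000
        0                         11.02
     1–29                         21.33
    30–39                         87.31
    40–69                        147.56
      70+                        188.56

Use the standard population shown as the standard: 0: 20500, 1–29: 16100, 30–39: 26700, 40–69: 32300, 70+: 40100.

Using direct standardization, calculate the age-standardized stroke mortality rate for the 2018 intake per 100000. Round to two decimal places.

Standard total = 135700; weights = 0.1511, 0.1186, 0.1968, 0.2380, 0.2955.
Standardized rate: 0.1511×11.02 + 0.1186×21.33 + 0.1968×87.31 + 0.2380×147.56 + 0.2955×188.56 = 112.2177 per 100000.

112.22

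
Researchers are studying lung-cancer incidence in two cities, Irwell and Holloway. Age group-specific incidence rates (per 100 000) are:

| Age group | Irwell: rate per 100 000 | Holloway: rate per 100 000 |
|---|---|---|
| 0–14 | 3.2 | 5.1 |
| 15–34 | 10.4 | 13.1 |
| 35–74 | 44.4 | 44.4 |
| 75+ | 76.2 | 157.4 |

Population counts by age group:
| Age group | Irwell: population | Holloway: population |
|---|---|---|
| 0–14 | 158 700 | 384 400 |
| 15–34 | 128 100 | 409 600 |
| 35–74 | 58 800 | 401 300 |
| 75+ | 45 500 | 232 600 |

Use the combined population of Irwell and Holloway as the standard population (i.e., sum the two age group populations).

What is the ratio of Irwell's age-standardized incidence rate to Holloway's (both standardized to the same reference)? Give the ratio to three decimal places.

0.661

Combined standard total = 1 819 000; weights = 0.2986, 0.2956, 0.2529, 0.1529.
Irwell: 0.2986×3.2 + 0.2956×10.4 + 0.2529×44.4 + 0.1529×76.2 = 26.9102 per 100 000.
Holloway: 0.2986×5.1 + 0.2956×13.1 + 0.2529×44.4 + 0.1529×157.4 = 40.6900 per 100 000.
Ratio = 26.9102 ÷ 40.6900 = 0.66135.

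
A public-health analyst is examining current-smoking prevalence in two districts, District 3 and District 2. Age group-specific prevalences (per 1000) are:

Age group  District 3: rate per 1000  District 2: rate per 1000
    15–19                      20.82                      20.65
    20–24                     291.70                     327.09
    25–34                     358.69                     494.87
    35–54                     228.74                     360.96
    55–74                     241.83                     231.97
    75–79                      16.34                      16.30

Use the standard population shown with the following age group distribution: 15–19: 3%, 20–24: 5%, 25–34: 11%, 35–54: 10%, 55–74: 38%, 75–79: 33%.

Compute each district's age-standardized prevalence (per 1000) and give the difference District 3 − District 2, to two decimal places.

-26.21

Standard weights: 0.03, 0.05, 0.11, 0.10, 0.38, 0.33.
District 3: 0.0300×20.82 + 0.0500×291.70 + 0.1100×358.69 + 0.1000×228.74 + 0.3800×241.83 + 0.3300×16.34 = 174.8271 per 1000.
District 2: 0.0300×20.65 + 0.0500×327.09 + 0.1100×494.87 + 0.1000×360.96 + 0.3800×231.97 + 0.3300×16.30 = 201.0333 per 1000.
Difference = 174.8271 − 201.0333 = -26.2062.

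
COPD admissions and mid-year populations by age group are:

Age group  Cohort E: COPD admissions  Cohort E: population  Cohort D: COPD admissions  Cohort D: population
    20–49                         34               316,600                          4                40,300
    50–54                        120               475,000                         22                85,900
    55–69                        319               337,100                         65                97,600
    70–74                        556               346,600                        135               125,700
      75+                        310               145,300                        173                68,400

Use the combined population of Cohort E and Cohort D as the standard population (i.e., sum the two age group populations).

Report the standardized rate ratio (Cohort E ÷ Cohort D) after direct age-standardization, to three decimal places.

1.190

Age-specific rates per 10,000 for Cohort E: 1.07, 2.53, 9.46, 16.04, 21.34.
For Cohort D: 0.99, 2.56, 6.66, 10.74, 25.29.
Combined standard total = 2,038,500; weights = 0.1751, 0.2752, 0.2132, 0.2317, 0.1048.
Cohort E: 0.1751×1.07 + 0.2752×2.53 + 0.2132×9.46 + 0.2317×16.04 + 0.1048×21.34 = 8.8544 per 10,000.
Cohort D: 0.1751×0.99 + 0.2752×2.56 + 0.2132×6.66 + 0.2317×10.74 + 0.1048×25.29 = 7.4384 per 10,000.
Ratio = 8.8544 ÷ 7.4384 = 1.19036.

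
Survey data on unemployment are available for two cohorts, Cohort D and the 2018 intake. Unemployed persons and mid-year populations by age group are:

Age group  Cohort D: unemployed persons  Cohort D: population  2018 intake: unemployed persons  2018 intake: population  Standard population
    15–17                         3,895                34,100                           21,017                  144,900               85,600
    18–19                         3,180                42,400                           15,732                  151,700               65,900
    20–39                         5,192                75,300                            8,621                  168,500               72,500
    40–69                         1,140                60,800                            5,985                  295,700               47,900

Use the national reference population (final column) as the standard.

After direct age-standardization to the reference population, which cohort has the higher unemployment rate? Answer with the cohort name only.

2018 intake

Age-specific rates per 1,000 for Cohort D: 114.223, 75.000, 68.951, 18.750.
For the 2018 intake: 145.045, 103.705, 51.163, 20.240.
Standard total = 271,900; weights = 0.3148, 0.2424, 0.2666, 0.1762.
Cohort D: 0.3148×114.223 + 0.2424×75.000 + 0.2666×68.951 + 0.1762×18.750 = 75.8258 per 1,000.
The 2018 intake: 0.3148×145.045 + 0.2424×103.705 + 0.2666×51.163 + 0.1762×20.240 = 88.0059 per 1,000.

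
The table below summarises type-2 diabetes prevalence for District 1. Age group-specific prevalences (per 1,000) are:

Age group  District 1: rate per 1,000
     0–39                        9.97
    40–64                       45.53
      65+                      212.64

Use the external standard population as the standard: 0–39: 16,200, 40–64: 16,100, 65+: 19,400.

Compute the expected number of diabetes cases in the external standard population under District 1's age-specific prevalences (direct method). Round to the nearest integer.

5020

Expected diabetes cases = Σ (standard pop × age-specific rate ÷ 1,000)
= 16,200×9.97/1,000 + 16,100×45.53/1,000 + 19,400×212.64/1,000
= 161.51 + 733.03 + 4125.22 = 5019.76.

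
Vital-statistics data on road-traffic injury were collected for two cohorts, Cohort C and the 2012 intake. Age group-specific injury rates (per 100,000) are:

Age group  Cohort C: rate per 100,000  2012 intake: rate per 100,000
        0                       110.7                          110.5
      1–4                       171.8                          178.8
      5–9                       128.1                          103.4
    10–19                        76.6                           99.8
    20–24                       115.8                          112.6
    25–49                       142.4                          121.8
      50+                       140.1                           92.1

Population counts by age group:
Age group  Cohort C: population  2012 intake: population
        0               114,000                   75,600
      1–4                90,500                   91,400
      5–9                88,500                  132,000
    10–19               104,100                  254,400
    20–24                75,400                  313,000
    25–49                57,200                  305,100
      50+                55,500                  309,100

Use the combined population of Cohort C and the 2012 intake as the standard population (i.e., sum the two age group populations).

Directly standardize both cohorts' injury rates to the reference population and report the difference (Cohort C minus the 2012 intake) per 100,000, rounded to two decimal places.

Combined standard total = 2,065,800; weights = 0.0918, 0.0881, 0.1067, 0.1735, 0.1880, 0.1754, 0.1765.
Cohort C: 0.0918×110.7 + 0.0881×171.8 + 0.1067×128.1 + 0.1735×76.6 + 0.1880×115.8 + 0.1754×142.4 + 0.1765×140.1 = 123.7269 per 100,000.
The 2012 intake: 0.0918×110.5 + 0.0881×178.8 + 0.1067×103.4 + 0.1735×99.8 + 0.1880×112.6 + 0.1754×121.8 + 0.1765×92.1 = 113.0284 per 100,000.
Difference = 123.7269 − 113.0284 = 10.6984.

10.70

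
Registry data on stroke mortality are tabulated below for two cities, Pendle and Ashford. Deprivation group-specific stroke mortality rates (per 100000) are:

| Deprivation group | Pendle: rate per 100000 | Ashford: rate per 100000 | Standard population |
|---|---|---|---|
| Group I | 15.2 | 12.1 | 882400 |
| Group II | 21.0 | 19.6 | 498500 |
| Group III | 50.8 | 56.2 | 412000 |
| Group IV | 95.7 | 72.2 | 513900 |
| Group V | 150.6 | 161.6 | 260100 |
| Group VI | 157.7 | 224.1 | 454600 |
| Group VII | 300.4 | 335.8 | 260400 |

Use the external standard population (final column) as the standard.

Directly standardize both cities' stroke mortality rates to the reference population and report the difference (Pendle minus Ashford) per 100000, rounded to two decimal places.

Standard total = 3281900; weights = 0.2689, 0.1519, 0.1255, 0.1566, 0.0793, 0.1385, 0.0793.
Pendle: 0.2689×15.2 + 0.1519×21.0 + 0.1255×50.8 + 0.1566×95.7 + 0.0793×150.6 + 0.1385×157.7 + 0.0793×300.4 = 86.2538 per 100000.
Ashford: 0.2689×12.1 + 0.1519×19.6 + 0.1255×56.2 + 0.1566×72.2 + 0.0793×161.6 + 0.1385×224.1 + 0.0793×335.8 = 95.0839 per 100000.
Difference = 86.2538 − 95.0839 = -8.8301.

-8.83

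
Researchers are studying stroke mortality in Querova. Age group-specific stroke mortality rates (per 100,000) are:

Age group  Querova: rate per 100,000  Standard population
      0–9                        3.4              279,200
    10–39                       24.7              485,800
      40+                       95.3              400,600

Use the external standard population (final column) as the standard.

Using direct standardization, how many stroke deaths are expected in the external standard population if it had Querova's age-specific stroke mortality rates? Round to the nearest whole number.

Expected stroke deaths = Σ (standard pop × age-specific rate ÷ 100,000)
= 279,200×3.4/100,000 + 485,800×24.7/100,000 + 400,600×95.3/100,000
= 9.49 + 119.99 + 381.77 = 511.26.

511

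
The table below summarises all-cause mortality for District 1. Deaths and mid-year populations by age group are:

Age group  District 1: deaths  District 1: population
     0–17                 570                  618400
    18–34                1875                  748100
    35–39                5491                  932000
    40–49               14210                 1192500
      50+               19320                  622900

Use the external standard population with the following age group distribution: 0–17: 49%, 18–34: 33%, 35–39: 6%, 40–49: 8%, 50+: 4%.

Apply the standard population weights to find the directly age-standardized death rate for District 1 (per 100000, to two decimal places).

382.62

Age-specific rates per 100000 for District 1: 92.17, 250.63, 589.16, 1191.61, 3101.62.
Standard weights: 0.49, 0.33, 0.06, 0.08, 0.04.
Standardized rate: 0.4900×92.17 + 0.3300×250.63 + 0.0600×589.16 + 0.0800×1191.61 + 0.0400×3101.62 = 382.6183 per 100000.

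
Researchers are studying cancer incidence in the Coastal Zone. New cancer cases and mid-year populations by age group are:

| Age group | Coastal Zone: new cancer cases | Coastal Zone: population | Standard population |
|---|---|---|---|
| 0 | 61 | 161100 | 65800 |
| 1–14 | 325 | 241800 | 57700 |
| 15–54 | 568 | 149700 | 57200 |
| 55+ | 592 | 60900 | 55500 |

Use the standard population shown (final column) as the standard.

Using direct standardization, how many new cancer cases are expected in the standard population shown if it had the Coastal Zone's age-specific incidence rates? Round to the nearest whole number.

859

Age-specific rates per 100000 for the Coastal Zone: 37.86, 134.41, 379.43, 972.09.
Expected new cancer cases = Σ (standard pop × age-specific rate ÷ 100000)
= 65800×37.86/100000 + 57700×134.41/100000 + 57200×379.43/100000 + 55500×972.09/100000
= 24.91 + 77.55 + 217.03 + 539.51 = 859.01.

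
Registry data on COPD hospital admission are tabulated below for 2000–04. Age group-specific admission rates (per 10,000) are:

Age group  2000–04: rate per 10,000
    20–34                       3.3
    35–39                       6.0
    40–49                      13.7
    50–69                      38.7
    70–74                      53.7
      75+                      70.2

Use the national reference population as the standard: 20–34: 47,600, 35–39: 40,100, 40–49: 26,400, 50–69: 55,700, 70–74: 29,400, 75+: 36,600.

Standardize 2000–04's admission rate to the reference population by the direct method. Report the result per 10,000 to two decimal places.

29.95

Standard total = 235,800; weights = 0.2019, 0.1701, 0.1120, 0.2362, 0.1247, 0.1552.
Standardized rate: 0.2019×3.3 + 0.1701×6.0 + 0.1120×13.7 + 0.2362×38.7 + 0.1247×53.7 + 0.1552×70.2 = 29.9536 per 10,000.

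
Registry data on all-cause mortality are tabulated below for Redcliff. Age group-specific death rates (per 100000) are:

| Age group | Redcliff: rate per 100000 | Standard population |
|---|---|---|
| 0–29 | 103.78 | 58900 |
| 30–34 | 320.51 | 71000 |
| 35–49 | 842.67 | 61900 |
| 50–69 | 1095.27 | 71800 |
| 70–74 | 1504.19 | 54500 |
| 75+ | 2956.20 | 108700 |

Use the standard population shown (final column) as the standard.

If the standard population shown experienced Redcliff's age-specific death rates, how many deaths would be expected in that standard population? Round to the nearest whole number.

5630

Expected deaths = Σ (standard pop × age-specific rate ÷ 100000)
= 58900×103.78/100000 + 71000×320.51/100000 + 61900×842.67/100000 + 71800×1095.27/100000 + 54500×1504.19/100000 + 108700×2956.20/100000
= 61.13 + 227.56 + 521.61 + 786.40 + 819.78 + 3213.39 = 5629.88.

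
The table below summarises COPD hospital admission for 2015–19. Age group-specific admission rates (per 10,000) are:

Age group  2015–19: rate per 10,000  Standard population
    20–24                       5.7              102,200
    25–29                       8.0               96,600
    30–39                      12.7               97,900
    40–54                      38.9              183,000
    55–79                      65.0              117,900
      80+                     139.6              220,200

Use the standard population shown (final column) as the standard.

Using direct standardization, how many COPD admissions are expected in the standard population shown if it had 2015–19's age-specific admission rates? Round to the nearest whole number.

Expected COPD admissions = Σ (standard pop × age-specific rate ÷ 10,000)
= 102,200×5.7/10,000 + 96,600×8.0/10,000 + 97,900×12.7/10,000 + 183,000×38.9/10,000 + 117,900×65.0/10,000 + 220,200×139.6/10,000
= 58.25 + 77.28 + 124.33 + 711.87 + 766.35 + 3073.99 = 4812.08.

4812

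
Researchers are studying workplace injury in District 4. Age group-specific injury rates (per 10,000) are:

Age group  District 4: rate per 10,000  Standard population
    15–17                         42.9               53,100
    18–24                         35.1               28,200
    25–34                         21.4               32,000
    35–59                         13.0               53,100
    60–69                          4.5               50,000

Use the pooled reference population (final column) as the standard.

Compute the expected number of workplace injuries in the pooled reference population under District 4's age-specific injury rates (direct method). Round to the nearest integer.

487

Expected workplace injuries = Σ (standard pop × age-specific rate ÷ 10,000)
= 53,100×42.9/10,000 + 28,200×35.1/10,000 + 32,000×21.4/10,000 + 53,100×13.0/10,000 + 50,000×4.5/10,000
= 227.80 + 98.98 + 68.48 + 69.03 + 22.50 = 486.79.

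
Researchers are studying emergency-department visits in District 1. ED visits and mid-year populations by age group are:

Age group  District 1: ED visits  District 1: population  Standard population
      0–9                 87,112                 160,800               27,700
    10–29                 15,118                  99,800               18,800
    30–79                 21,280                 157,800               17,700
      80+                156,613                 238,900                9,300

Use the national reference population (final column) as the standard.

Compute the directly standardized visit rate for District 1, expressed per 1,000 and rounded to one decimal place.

Age-specific rates per 1,000 for District 1: 541.741, 151.483, 134.854, 655.559.
Standard total = 73,500; weights = 0.3769, 0.2558, 0.2408, 0.1265.
Standardized rate: 0.3769×541.741 + 0.2558×151.483 + 0.2408×134.854 + 0.1265×655.559 = 358.3365 per 1,000.

358.3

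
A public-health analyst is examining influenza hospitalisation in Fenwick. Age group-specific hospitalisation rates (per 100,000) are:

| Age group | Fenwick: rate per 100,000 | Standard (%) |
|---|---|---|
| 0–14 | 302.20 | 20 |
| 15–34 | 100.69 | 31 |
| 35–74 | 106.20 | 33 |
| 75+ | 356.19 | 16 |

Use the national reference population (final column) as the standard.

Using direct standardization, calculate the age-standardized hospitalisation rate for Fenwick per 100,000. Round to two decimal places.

183.69

Standard weights: 0.20, 0.31, 0.33, 0.16.
Standardized rate: 0.2000×302.20 + 0.3100×100.69 + 0.3300×106.20 + 0.1600×356.19 = 183.6903 per 100,000.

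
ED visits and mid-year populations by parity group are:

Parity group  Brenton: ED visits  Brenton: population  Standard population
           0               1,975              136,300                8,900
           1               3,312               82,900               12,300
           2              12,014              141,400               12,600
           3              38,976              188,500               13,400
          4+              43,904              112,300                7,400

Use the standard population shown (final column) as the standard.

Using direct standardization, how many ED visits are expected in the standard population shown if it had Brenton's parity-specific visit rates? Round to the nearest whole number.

7355

Parity-specific rates per 1,000 for Brenton: 14.490, 39.952, 84.965, 206.769, 390.953.
Expected ED visits = Σ (standard pop × parity-specific rate ÷ 1,000)
= 8,900×14.490/1,000 + 12,300×39.952/1,000 + 12,600×84.965/1,000 + 13,400×206.769/1,000 + 7,400×390.953/1,000
= 128.96 + 491.41 + 1070.55 + 2770.71 + 2893.05 = 7354.68.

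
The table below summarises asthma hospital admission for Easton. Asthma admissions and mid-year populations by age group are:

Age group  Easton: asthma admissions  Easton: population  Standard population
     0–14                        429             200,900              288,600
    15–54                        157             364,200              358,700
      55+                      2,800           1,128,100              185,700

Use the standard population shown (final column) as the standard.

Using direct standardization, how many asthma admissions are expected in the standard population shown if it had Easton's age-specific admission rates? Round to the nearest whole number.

Age-specific rates per 10,000 for Easton: 21.35, 4.31, 24.82.
Expected asthma admissions = Σ (standard pop × age-specific rate ÷ 10,000)
= 288,600×21.35/10,000 + 358,700×4.31/10,000 + 185,700×24.82/10,000
= 616.27 + 154.63 + 460.92 = 1231.82.

1232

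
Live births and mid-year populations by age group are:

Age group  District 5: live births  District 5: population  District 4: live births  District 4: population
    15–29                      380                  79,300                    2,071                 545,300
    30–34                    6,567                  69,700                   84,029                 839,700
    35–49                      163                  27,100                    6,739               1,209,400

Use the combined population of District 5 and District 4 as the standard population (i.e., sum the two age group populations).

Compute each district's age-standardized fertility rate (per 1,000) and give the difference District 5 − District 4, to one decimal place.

Age-specific rates per 1,000 for District 5: 4.792, 94.218, 6.015.
For District 4: 3.798, 100.070, 5.572.
Combined standard total = 2,770,500; weights = 0.2254, 0.3282, 0.4463.
District 5: 0.2254×4.792 + 0.3282×94.218 + 0.4463×6.015 = 34.6913 per 1,000.
District 4: 0.2254×3.798 + 0.3282×100.070 + 0.4463×5.572 = 36.1906 per 1,000.
Difference = 34.6913 − 36.1906 = -1.4993.

-1.5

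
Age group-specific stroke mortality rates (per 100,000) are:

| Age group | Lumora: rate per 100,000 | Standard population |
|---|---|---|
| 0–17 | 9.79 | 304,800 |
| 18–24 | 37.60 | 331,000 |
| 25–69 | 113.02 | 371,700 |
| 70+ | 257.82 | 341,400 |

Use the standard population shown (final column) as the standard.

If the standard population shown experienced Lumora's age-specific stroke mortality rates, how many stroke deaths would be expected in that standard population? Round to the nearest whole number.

Expected stroke deaths = Σ (standard pop × age-specific rate ÷ 100,000)
= 304,800×9.79/100,000 + 331,000×37.60/100,000 + 371,700×113.02/100,000 + 341,400×257.82/100,000
= 29.84 + 124.46 + 420.10 + 880.20 = 1454.59.

1455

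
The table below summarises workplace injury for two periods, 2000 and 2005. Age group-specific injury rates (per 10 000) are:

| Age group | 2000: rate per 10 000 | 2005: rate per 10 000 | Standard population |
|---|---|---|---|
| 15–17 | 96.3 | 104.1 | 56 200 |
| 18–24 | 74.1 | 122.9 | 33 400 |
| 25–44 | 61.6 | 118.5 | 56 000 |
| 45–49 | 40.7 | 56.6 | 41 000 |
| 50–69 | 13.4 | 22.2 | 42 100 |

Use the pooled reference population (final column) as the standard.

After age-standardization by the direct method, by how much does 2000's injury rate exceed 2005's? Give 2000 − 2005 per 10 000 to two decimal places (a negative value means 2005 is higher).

Standard total = 228 700; weights = 0.2457, 0.1460, 0.2449, 0.1793, 0.1841.
2000: 0.2457×96.3 + 0.1460×74.1 + 0.2449×61.6 + 0.1793×40.7 + 0.1841×13.4 = 59.3329 per 10 000.
2005: 0.2457×104.1 + 0.1460×122.9 + 0.2449×118.5 + 0.1793×56.6 + 0.1841×22.2 = 86.7796 per 10 000.
Difference = 59.3329 − 86.7796 = -27.4467.

-27.45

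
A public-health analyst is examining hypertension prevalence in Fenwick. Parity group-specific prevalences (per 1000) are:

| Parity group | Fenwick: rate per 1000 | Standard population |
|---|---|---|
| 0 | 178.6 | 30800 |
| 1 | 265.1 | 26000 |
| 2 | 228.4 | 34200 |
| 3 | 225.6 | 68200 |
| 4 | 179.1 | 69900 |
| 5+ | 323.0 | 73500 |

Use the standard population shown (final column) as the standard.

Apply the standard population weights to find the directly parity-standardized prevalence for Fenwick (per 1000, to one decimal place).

237.4

Standard total = 302600; weights = 0.1018, 0.0859, 0.1130, 0.2254, 0.2310, 0.2429.
Standardized rate: 0.1018×178.6 + 0.0859×265.1 + 0.1130×228.4 + 0.2254×225.6 + 0.2310×179.1 + 0.2429×323.0 = 237.4431 per 1000.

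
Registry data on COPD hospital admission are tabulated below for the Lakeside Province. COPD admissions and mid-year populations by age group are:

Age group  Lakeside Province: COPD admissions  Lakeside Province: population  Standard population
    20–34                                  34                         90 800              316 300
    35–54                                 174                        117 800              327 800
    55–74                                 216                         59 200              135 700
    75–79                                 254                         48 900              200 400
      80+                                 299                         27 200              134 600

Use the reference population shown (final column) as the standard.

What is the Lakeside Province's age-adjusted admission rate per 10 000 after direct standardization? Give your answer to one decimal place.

32.5

Age-specific rates per 10 000 for the Lakeside Province: 3.74, 14.77, 36.49, 51.94, 109.93.
Standard total = 1 114 800; weights = 0.2837, 0.2940, 0.1217, 0.1798, 0.1207.
Standardized rate: 0.2837×3.74 + 0.2940×14.77 + 0.1217×36.49 + 0.1798×51.94 + 0.1207×109.93 = 32.4568 per 10 000.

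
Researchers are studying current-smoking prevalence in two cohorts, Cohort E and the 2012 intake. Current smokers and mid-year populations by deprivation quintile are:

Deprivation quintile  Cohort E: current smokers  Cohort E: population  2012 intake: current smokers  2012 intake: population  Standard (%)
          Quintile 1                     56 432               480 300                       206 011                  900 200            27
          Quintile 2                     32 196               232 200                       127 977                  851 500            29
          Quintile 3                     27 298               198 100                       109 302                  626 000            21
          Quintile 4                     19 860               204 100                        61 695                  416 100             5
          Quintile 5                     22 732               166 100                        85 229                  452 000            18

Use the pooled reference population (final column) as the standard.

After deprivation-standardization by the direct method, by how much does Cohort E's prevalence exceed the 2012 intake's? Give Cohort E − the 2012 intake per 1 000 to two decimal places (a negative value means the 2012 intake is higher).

Deprivation-specific rates per 1 000 for Cohort E: 117.493, 138.656, 137.799, 97.305, 136.857.
For the 2012 intake: 228.850, 150.296, 174.604, 148.270, 188.560.
Standard weights: 0.27, 0.29, 0.21, 0.05, 0.18.
Cohort E: 0.2700×117.493 + 0.2900×138.656 + 0.2100×137.799 + 0.0500×97.305 + 0.1800×136.857 = 130.3709 per 1 000.
The 2012 intake: 0.2700×228.850 + 0.2900×150.296 + 0.2100×174.604 + 0.0500×148.270 + 0.1800×188.560 = 183.3964 per 1 000.
Difference = 130.3709 − 183.3964 = -53.0255.

-53.03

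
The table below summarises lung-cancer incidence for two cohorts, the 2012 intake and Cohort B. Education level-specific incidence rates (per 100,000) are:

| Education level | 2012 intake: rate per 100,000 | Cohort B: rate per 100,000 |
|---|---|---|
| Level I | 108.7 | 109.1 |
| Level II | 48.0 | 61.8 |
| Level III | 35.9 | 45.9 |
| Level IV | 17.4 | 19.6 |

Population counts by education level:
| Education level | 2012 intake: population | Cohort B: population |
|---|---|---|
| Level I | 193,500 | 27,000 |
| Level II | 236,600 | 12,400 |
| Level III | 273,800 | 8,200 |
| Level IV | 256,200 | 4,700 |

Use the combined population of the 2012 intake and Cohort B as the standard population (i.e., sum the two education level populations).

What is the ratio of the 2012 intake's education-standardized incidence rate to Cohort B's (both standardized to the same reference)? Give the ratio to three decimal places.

Combined standard total = 1,012,400; weights = 0.2178, 0.2460, 0.2785, 0.2577.
The 2012 intake: 0.2178×108.7 + 0.2460×48.0 + 0.2785×35.9 + 0.2577×17.4 = 49.9643 per 100,000.
Cohort B: 0.2178×109.1 + 0.2460×61.8 + 0.2785×45.9 + 0.2577×19.6 = 56.7979 per 100,000.
Ratio = 49.9643 ÷ 56.7979 = 0.87968.

0.880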